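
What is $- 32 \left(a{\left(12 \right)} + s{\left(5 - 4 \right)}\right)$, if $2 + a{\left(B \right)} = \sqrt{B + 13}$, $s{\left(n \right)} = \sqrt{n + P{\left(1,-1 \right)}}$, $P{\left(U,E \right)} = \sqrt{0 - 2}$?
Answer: $-96 - 32 \sqrt{1 + i \sqrt{2}} \approx -133.4 - 19.36 i$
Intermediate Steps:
$P{\left(U,E \right)} = i \sqrt{2}$ ($P{\left(U,E \right)} = \sqrt{-2} = i \sqrt{2}$)
$s{\left(n \right)} = \sqrt{n + i \sqrt{2}}$
$a{\left(B \right)} = -2 + \sqrt{13 + B}$ ($a{\left(B \right)} = -2 + \sqrt{B + 13} = -2 + \sqrt{13 + B}$)
$- 32 \left(a{\left(12 \right)} + s{\left(5 - 4 \right)}\right) = - 32 \left(\left(-2 + \sqrt{13 + 12}\right) + \sqrt{\left(5 - 4\right) + i \sqrt{2}}\right) = - 32 \left(\left(-2 + \sqrt{25}\right) + \sqrt{\left(5 - 4\right) + i \sqrt{2}}\right) = - 32 \left(\left(-2 + 5\right) + \sqrt{1 + i \sqrt{2}}\right) = - 32 \left(3 + \sqrt{1 + i \sqrt{2}}\right) = -96 - 32 \sqrt{1 + i \sqrt{2}}$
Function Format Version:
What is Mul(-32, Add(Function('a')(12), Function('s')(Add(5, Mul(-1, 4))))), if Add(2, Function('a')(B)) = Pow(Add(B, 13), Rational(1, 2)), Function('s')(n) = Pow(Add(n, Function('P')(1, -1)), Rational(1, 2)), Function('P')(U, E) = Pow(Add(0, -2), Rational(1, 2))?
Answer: Add(-96, Mul(-32, Pow(Add(1, Mul(I, Pow(2, Rational(1, 2)))), Rational(1, 2)))) ≈ Add(-133.40, Mul(-19.360, I))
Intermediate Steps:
Function('P')(U, E) = Mul(I, Pow(2, Rational(1, 2))) (Function('P')(U, E) = Pow(-2, Rational(1, 2)) = Mul(I, Pow(2, Rational(1, 2))))
Function('s')(n) = Pow(Add(n, Mul(I, Pow(2, Rational(1, 2)))), Rational(1, 2))
Function('a')(B) = Add(-2, Pow(Add(13, B), Rational(1, 2))) (Function('a')(B) = Add(-2, Pow(Add(B, 13), Rational(1, 2))) = Add(-2, Pow(Add(13, B), Rational(1, 2))))
Mul(-32, Add(Function('a')(12), Function('s')(Add(5, Mul(-1, 4))))) = Mul(-32, Add(Add(-2, Pow(Add(13, 12), Rational(1, 2))), Pow(Add(Add(5, Mul(-1, 4)), Mul(I, Pow(2, Rational(1, 2)))), Rational(1, 2)))) = Mul(-32, Add(Add(-2, Pow(25, Rational(1, 2))), Pow(Add(Add(5, -4), Mul(I, Pow(2, Rational(1, 2)))), Rational(1, 2)))) = Mul(-32, Add(Add(-2, 5), Pow(Add(1, Mul(I, Pow(2, Rational(1, 2)))), Rational(1, 2)))) = Mul(-32, Add(3, Pow(Add(1, Mul(I, Pow(2, Rational(1, 2)))), Rational(1, 2)))) = Add(-96, Mul(-32, Pow(Add(1, Mul(I, Pow(2, Rational(1, 2)))), Rational(1, 2))))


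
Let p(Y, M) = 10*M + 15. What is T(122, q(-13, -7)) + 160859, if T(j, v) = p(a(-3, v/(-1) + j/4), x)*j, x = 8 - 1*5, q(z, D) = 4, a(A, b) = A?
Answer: 166349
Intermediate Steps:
x = 3 (x = 8 - 5 = 3)
p(Y, M) = 15 + 10*M
T(j, v) = 45*j (T(j, v) = (15 + 10*3)*j = (15 + 30)*j = 45*j)
T(122, q(-13, -7)) + 160859 = 45*122 + 160859 = 5490 + 160859 = 166349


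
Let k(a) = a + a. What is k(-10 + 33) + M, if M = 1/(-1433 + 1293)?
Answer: 6439/140 ≈ 45.993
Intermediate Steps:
k(a) = 2*a
M = -1/140 (M = 1/(-140) = -1/140 ≈ -0.0071429)
k(-10 + 33) + M = 2*(-10 + 33) - 1/140 = 2*23 - 1/140 = 46 - 1/140 = 6439/140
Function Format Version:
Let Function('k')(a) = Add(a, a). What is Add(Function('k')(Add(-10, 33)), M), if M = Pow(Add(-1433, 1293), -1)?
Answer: Rational(6439, 140) ≈ 45.993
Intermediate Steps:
Function('k')(a) = Mul(2, a)
M = Rational(-1, 140) (M = Pow(-140, -1) = Rational(-1, 140) ≈ -0.0071429)
Add(Function('k')(Add(-10, 33)), M) = Add(Mul(2, Add(-10, 33)), Rational(-1, 140)) = Add(Mul(2, 23), Rational(-1, 140)) = Add(46, Rational(-1, 140)) = Rational(6439, 140)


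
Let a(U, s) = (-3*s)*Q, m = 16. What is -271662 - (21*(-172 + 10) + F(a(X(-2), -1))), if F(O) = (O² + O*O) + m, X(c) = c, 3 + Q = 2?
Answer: -268294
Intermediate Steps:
Q = -1 (Q = -3 + 2 = -1)
a(U, s) = 3*s (a(U, s) = -3*s*(-1) = 3*s)
F(O) = 16 + 2*O² (F(O) = (O² + O*O) + 16 = (O² + O²) + 16 = 2*O² + 16 = 16 + 2*O²)
-271662 - (21*(-172 + 10) + F(a(X(-2), -1))) = -271662 - (21*(-172 + 10) + (16 + 2*(3*(-1))²)) = -271662 - (21*(-162) + (16 + 2*(-3)²)) = -271662 - (-3402 + (16 + 2*9)) = -271662 - (-3402 + (16 + 18)) = -271662 - (-3402 + 34) = -271662 - 1*(-3368) = -271662 + 3368 = -268294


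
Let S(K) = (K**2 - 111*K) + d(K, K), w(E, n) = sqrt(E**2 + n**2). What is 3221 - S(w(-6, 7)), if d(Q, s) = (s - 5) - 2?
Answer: 3143 + 110*sqrt(85) ≈ 4157.1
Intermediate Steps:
d(Q, s) = -7 + s (d(Q, s) = (-5 + s) - 2 = -7 + s)
S(K) = -7 + K**2 - 110*K (S(K) = (K**2 - 111*K) + (-7 + K) = -7 + K**2 - 110*K)
3221 - S(w(-6, 7)) = 3221 - (-7 + (sqrt((-6)**2 + 7**2))**2 - 110*sqrt((-6)**2 + 7**2)) = 3221 - (-7 + (sqrt(36 + 49))**2 - 110*sqrt(36 + 49)) = 3221 - (-7 + (sqrt(85))**2 - 110*sqrt(85)) = 3221 - (-7 + 85 - 110*sqrt(85)) = 3221 - (78 - 110*sqrt(85)) = 3221 + (-78 + 110*sqrt(85)) = 3143 + 110*sqrt(85)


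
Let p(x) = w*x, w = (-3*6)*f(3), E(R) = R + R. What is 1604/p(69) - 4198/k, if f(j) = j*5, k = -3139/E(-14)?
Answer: -1097439838/29239785 ≈ -37.532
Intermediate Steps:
E(R) = 2*R
k = 3139/28 (k = -3139/(2*(-14)) = -3139/(-28) = -3139*(-1/28) = 3139/28 ≈ 112.11)
f(j) = 5*j
w = -270 (w = (-3*6)*(5*3) = -18*15 = -270)
p(x) = -270*x
1604/p(69) - 4198/k = 1604/((-270*69)) - 4198/3139/28 = 1604/(-18630) - 4198*28/3139 = 1604*(-1/18630) - 117544/3139 = -802/9315 - 117544/3139 = -1097439838/29239785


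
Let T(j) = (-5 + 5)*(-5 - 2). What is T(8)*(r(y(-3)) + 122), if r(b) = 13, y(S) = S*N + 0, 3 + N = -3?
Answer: 0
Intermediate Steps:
N = -6 (N = -3 - 3 = -6)
T(j) = 0 (T(j) = 0*(-7) = 0)
y(S) = -6*S (y(S) = S*(-6) + 0 = -6*S + 0 = -6*S)
T(8)*(r(y(-3)) + 122) = 0*(13 + 122) = 0*135 = 0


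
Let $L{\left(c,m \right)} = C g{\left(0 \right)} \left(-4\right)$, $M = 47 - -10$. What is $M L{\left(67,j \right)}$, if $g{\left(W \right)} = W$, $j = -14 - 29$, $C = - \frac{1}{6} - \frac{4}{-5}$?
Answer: $0$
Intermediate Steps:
$M = 57$ ($M = 47 + 10 = 57$)
$C = \frac{19}{30}$ ($C = \left(-1\right) \frac{1}{6} - - \frac{4}{5} = - \frac{1}{6} + \frac{4}{5} = \frac{19}{30} \approx 0.63333$)
$j = -43$
$L{\left(c,m \right)} = 0$ ($L{\left(c,m \right)} = \frac{19}{30} \cdot 0 \left(-4\right) = 0 \left(-4\right) = 0$)
$M L{\left(67,j \right)} = 57 \cdot 0 = 0$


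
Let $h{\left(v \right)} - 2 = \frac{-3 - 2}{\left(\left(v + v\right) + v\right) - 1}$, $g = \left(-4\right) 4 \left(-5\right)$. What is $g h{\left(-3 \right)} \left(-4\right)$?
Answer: $-800$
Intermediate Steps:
$g = 80$ ($g = \left(-16\right) \left(-5\right) = 80$)
$h{\left(v \right)} = 2 - \frac{5}{-1 + 3 v}$ ($h{\left(v \right)} = 2 + \frac{-3 - 2}{\left(\left(v + v\right) + v\right) - 1} = 2 - \frac{5}{\left(2 v + v\right) - 1} = 2 - \frac{5}{3 v - 1} = 2 - \frac{5}{-1 + 3 v}$)
$g h{\left(-3 \right)} \left(-4\right) = 80 \frac{-7 + 6 \left(-3\right)}{-1 + 3 \left(-3\right)} \left(-4\right) = 80 \frac{-7 - 18}{-1 - 9} \left(-4\right) = 80 \frac{1}{-10} \left(-25\right) \left(-4\right) = 80 \left(\left(- \frac{1}{10}\right) \left(-25\right)\right) \left(-4\right) = 80 \cdot \frac{5}{2} \left(-4\right) = 200 \left(-4\right) = -800$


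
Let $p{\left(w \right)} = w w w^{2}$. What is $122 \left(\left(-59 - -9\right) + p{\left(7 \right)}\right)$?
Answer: $286822$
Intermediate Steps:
$p{\left(w \right)} = w^{4}$ ($p{\left(w \right)} = w^{2} w^{2} = w^{4}$)
$122 \left(\left(-59 - -9\right) + p{\left(7 \right)}\right) = 122 \left(\left(-59 - -9\right) + 7^{4}\right) = 122 \left(\left(-59 + 9\right) + 2401\right) = 122 \left(-50 + 2401\right) = 122 \cdot 2351 = 286822$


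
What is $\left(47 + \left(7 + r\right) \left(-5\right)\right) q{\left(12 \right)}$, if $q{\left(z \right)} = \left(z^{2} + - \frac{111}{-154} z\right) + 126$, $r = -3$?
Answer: $\frac{579312}{77} \approx 7523.5$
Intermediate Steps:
$q{\left(z \right)} = 126 + z^{2} + \frac{111 z}{154}$ ($q{\left(z \right)} = \left(z^{2} + \left(-111\right) \left(- \frac{1}{154}\right) z\right) + 126 = \left(z^{2} + \frac{111 z}{154}\right) + 126 = 126 + z^{2} + \frac{111 z}{154}$)
$\left(47 + \left(7 + r\right) \left(-5\right)\right) q{\left(12 \right)} = \left(47 + \left(7 - 3\right) \left(-5\right)\right) \left(126 + 12^{2} + \frac{111}{154} \cdot 12\right) = \left(47 + 4 \left(-5\right)\right) \left(126 + 144 + \frac{666}{77}\right) = \left(47 - 20\right) \frac{21456}{77} = 27 \cdot \frac{21456}{77} = \frac{579312}{77}$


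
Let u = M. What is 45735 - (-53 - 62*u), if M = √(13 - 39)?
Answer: 45788 + 62*I*√26 ≈ 45788.0 + 316.14*I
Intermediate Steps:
M = I*√26 (M = √(-26) = I*√26 ≈ 5.099*I)
u = I*√26 ≈ 5.099*I
45735 - (-53 - 62*u) = 45735 - (-53 - 62*I*√26) = 45735 + (53 + 62*I*√26) = 45788 + 62*I*√26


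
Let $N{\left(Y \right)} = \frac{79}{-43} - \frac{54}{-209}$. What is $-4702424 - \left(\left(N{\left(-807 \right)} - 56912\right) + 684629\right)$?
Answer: $- \frac{47901962978}{8987} \approx -5.3301 \cdot 10^{6}$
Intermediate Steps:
$N{\left(Y \right)} = - \frac{14189}{8987}$ ($N{\left(Y \right)} = 79 \left(- \frac{1}{43}\right) - - \frac{54}{209} = - \frac{79}{43} + \frac{54}{209} = - \frac{14189}{8987}$)
$-4702424 - \left(\left(N{\left(-807 \right)} - 56912\right) + 684629\right) = -4702424 - \left(\left(- \frac{14189}{8987} - 56912\right) + 684629\right) = -4702424 - \left(- \frac{511482333}{8987} + 684629\right) = -4702424 - \frac{5641278490}{8987} = - \frac{47901962978}{8987}$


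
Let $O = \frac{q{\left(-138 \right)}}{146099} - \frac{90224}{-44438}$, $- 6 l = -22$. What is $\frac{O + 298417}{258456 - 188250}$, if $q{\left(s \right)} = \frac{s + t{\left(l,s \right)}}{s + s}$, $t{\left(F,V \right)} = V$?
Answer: $\frac{484360001101642}{113950434724143} \approx 4.2506$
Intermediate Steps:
$l = \frac{11}{3}$ ($l = \left(- \frac{1}{6}\right) \left(-22\right) = \frac{11}{3} \approx 3.6667$)
$q{\left(s \right)} = 1$ ($q{\left(s \right)} = \frac{s + s}{s + s} = \frac{2 s}{2 s} = 2 s \frac{1}{2 s} = 1$)
$O = \frac{6590840307}{3246173681}$ ($O = 1 \cdot \frac{1}{146099} - \frac{90224}{-44438} = 1 \cdot \frac{1}{146099} - - \frac{45112}{22219} = \frac{1}{146099} + \frac{45112}{22219} = \frac{6590840307}{3246173681} \approx 2.0303$)
$\frac{O + 298417}{258456 - 188250} = \frac{\frac{6590840307}{3246173681} + 298417}{258456 - 188250} = \frac{968720002203284}{3246173681 \cdot 70206} = \frac{968720002203284}{3246173681} \cdot \frac{1}{70206} = \frac{484360001101642}{113950434724143}$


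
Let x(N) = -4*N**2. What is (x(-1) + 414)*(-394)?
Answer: -161540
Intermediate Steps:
(x(-1) + 414)*(-394) = (-4*(-1)**2 + 414)*(-394) = (-4*1 + 414)*(-394) = (-4 + 414)*(-394) = 410*(-394) = -161540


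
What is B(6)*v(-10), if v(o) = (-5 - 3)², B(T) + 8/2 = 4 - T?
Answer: -384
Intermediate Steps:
B(T) = -T (B(T) = -4 + (4 - T) = -T)
v(o) = 64 (v(o) = (-8)² = 64)
B(6)*v(-10) = -1*6*64 = -6*64 = -384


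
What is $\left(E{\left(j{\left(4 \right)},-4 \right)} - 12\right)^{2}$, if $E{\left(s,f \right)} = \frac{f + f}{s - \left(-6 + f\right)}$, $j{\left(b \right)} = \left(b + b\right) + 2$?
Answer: $\frac{3844}{25} \approx 153.76$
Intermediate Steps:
$j{\left(b \right)} = 2 + 2 b$ ($j{\left(b \right)} = 2 b + 2 = 2 + 2 b$)
$E{\left(s,f \right)} = \frac{2 f}{6 + s - f}$
$\left(E{\left(j{\left(4 \right)},-4 \right)} - 12\right)^{2} = \left(2 \left(-4\right) \frac{1}{6 + \left(2 + 2 \cdot 4\right) - -4} - 12\right)^{2} = \left(2 \left(-4\right) \frac{1}{6 + \left(2 + 8\right) + 4} - 12\right)^{2} = \left(2 \left(-4\right) \frac{1}{6 + 10 + 4} - 12\right)^{2} = \left(2 \left(-4\right) \frac{1}{20} - 12\right)^{2} = \left(- \frac{2}{5} - 12\right)^{2} = \left(- \frac{62}{5}\right)^{2} = \frac{3844}{25}$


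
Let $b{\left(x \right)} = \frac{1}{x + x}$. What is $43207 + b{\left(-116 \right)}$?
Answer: $\frac{10024023}{232} \approx 43207.0$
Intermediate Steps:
$b{\left(x \right)} = \frac{1}{2 x}$
$43207 + b{\left(-116 \right)} = 43207 + \frac{1}{2 \left(-116\right)} = 43207 + \frac{1}{2} \left(- \frac{1}{116}\right) = 43207 - \frac{1}{232} = \frac{10024023}{232}$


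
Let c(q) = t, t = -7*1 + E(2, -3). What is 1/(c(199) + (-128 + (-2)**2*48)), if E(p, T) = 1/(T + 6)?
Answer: 3/172 ≈ 0.017442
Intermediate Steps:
E(p, T) = 1/(6 + T)
t = -20/3 (t = -7*1 + 1/(6 - 3) = -7 + 1/3 = -20/3 ≈ -6.6667)
c(q) = -20/3
1/(c(199) + (-128 + (-2)**2*48)) = 1/(-20/3 + (-128 + (-2)**2*48)) = 1/(-20/3 + (-128 + 4*48)) = 1/(-20/3 + (-128 + 192)) = 1/(-20/3 + 64) = 1/(172/3) = 3/172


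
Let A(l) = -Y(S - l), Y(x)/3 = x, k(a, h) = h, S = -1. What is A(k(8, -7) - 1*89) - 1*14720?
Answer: -15005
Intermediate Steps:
Y(x) = 3*x
A(l) = 3 + 3*l (A(l) = -3*(-1 - l) = -(-3 - 3*l) = 3 + 3*l)
A(k(8, -7) - 1*89) - 1*14720 = (3 + 3*(-7 - 1*89)) - 1*14720 = (3 + 3*(-7 - 89)) - 14720 = (3 + 3*(-96)) - 14720 = (3 - 288) - 14720 = -285 - 14720 = -15005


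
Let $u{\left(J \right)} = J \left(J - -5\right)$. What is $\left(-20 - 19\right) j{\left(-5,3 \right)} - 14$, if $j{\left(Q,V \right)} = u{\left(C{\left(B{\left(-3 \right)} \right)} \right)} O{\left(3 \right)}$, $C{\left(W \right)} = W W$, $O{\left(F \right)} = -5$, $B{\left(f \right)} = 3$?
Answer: $24556$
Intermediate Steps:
$C{\left(W \right)} = W^{2}$
$u{\left(J \right)} = J \left(5 + J\right)$ ($u{\left(J \right)} = J \left(J + 5\right) = J \left(5 + J\right)$)
$j{\left(Q,V \right)} = -630$ ($j{\left(Q,V \right)} = 3^{2} \left(5 + 3^{2}\right) \left(-5\right) = 9 \left(5 + 9\right) \left(-5\right) = 9 \cdot 14 \left(-5\right) = 126 \left(-5\right) = -630$)
$\left(-20 - 19\right) j{\left(-5,3 \right)} - 14 = \left(-20 - 19\right) \left(-630\right) - 14 = \left(-39\right) \left(-630\right) - 14 = 24570 - 14 = 24556$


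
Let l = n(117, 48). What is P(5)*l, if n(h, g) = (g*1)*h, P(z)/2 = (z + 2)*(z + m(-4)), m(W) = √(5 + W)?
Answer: 471744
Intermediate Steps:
P(z) = 2*(1 + z)*(2 + z) (P(z) = 2*((z + 2)*(z + √(5 - 4))) = 2*((2 + z)*(z + √1)) = 2*((2 + z)*(z + 1)) = 2*((2 + z)*(1 + z)) = 2*((1 + z)*(2 + z)) = 2*(1 + z)*(2 + z))
n(h, g) = g*h
l = 5616 (l = 48*117 = 5616)
P(5)*l = (4 + 2*5² + 6*5)*5616 = (4 + 2*25 + 30)*5616 = (4 + 50 + 30)*5616 = 84*5616 = 471744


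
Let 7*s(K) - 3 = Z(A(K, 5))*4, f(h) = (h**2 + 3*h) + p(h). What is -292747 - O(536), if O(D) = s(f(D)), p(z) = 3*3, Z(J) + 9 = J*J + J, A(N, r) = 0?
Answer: -2049196/7 ≈ -2.9274e+5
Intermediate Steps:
Z(J) = -9 + J + J**2 (Z(J) = -9 + (J*J + J) = -9 + (J**2 + J) = -9 + (J + J**2) = -9 + J + J**2)
p(z) = 9
f(h) = 9 + h**2 + 3*h (f(h) = (h**2 + 3*h) + 9 = 9 + h**2 + 3*h)
s(K) = -33/7 (s(K) = 3/7 + ((-9 + 0 + 0**2)*4)/7 = 3/7 + ((-9 + 0 + 0)*4)/7 = 3/7 + (-9*4)/7 = 3/7 + (1/7)*(-36) = 3/7 - 36/7 = -33/7)
O(D) = -33/7
-292747 - O(536) = -292747 - 1*(-33/7) = -292747 + 33/7 = -2049196/7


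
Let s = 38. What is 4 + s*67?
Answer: 2550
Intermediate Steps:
4 + s*67 = 4 + 38*67 = 4 + 2546 = 2550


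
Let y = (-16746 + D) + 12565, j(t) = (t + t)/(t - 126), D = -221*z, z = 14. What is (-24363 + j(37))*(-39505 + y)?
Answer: 101436863180/89 ≈ 1.1397e+9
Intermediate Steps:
D = -3094 (D = -221*14 = -3094)
j(t) = 2*t/(-126 + t) (j(t) = (2*t)/(-126 + t) = 2*t/(-126 + t))
y = -7275 (y = (-16746 - 3094) + 12565 = -19840 + 12565 = -7275)
(-24363 + j(37))*(-39505 + y) = (-24363 + 2*37/(-126 + 37))*(-39505 - 7275) = (-24363 + 2*37/(-89))*(-46780) = (-24363 + 2*37*(-1/89))*(-46780) = (-24363 - 74/89)*(-46780) = -2168381/89*(-46780) = 101436863180/89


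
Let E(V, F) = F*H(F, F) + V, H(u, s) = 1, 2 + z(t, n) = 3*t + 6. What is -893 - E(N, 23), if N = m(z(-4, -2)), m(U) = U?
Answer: -908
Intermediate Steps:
z(t, n) = 4 + 3*t (z(t, n) = -2 + (3*t + 6) = -2 + (6 + 3*t) = 4 + 3*t)
N = -8 (N = 4 + 3*(-4) = 4 - 12 = -8)
E(V, F) = F + V (E(V, F) = F*1 + V = F + V)
-893 - E(N, 23) = -893 - (23 - 8) = -893 - 1*15 = -893 - 15 = -908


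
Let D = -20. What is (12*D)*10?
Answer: -2400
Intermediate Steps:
(12*D)*10 = (12*(-20))*10 = -240*10 = -2400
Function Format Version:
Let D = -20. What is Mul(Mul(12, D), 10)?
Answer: -2400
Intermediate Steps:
Mul(Mul(12, D), 10) = Mul(Mul(12, -20), 10) = Mul(-240, 10) = -2400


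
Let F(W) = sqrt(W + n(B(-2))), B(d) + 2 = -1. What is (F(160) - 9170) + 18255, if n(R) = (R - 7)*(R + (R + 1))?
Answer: 9085 + sqrt(210) ≈ 9099.5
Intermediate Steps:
B(d) = -3 (B(d) = -2 - 1 = -3)
n(R) = (1 + 2*R)*(-7 + R) (n(R) = (-7 + R)*(R + (1 + R)) = (-7 + R)*(1 + 2*R) = (1 + 2*R)*(-7 + R))
F(W) = sqrt(50 + W) (F(W) = sqrt(W + (-7 - 13*(-3) + 2*(-3)**2)) = sqrt(W + (-7 + 39 + 2*9)) = sqrt(W + (-7 + 39 + 18)) = sqrt(W + 50) = sqrt(50 + W))
(F(160) - 9170) + 18255 = (sqrt(50 + 160) - 9170) + 18255 = (sqrt(210) - 9170) + 18255 = (-9170 + sqrt(210)) + 18255 = 9085 + sqrt(210)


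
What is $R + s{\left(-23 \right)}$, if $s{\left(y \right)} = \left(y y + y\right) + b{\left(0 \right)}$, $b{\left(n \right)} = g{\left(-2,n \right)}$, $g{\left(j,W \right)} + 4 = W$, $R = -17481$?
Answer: $-16979$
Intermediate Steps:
$g{\left(j,W \right)} = -4 + W$
$b{\left(n \right)} = -4 + n$
$s{\left(y \right)} = -4 + y + y^{2}$ ($s{\left(y \right)} = \left(y y + y\right) + \left(-4 + 0\right) = \left(y^{2} + y\right) - 4 = \left(y + y^{2}\right) - 4 = -4 + y + y^{2}$)
$R + s{\left(-23 \right)} = -17481 - \left(27 - 529\right) = -17481 - -502 = -17481 + 502 = -16979$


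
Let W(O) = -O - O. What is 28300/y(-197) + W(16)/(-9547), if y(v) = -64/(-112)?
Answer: 472815207/9547 ≈ 49525.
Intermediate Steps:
y(v) = 4/7 (y(v) = -64*(-1/112) = 4/7)
W(O) = -2*O
28300/y(-197) + W(16)/(-9547) = 28300/(4/7) - 2*16/(-9547) = 28300*(7/4) - 32*(-1/9547) = 49525 + 32/9547 = 472815207/9547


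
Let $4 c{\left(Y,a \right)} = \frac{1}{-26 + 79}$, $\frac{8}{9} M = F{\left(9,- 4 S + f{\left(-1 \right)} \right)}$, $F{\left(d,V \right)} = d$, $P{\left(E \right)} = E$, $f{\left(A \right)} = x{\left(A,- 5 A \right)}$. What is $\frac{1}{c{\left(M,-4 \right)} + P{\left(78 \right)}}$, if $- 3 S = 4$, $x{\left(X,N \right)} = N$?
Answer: $\frac{212}{16537} \approx 0.01282$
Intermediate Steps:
$f{\left(A \right)} = - 5 A$
$S = - \frac{4}{3}$ ($S = \left(- \frac{1}{3}\right) 4 = - \frac{4}{3} \approx -1.3333$)
$M = \frac{81}{8}$ ($M = \frac{9}{8} \cdot 9 = \frac{81}{8} \approx 10.125$)
$c{\left(Y,a \right)} = \frac{1}{212}$ ($c{\left(Y,a \right)} = \frac{1}{4 \left(-26 + 79\right)} = \frac{1}{4 \cdot 53} = \frac{1}{4} \cdot \frac{1}{53} = \frac{1}{212}$)
$\frac{1}{c{\left(M,-4 \right)} + P{\left(78 \right)}} = \frac{1}{\frac{1}{212} + 78} = \frac{1}{\frac{16537}{212}} = \frac{212}{16537}$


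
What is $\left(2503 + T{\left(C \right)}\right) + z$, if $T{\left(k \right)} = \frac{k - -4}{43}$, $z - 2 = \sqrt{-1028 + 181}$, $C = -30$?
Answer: $\frac{107689}{43} + 11 i \sqrt{7} \approx 2504.4 + 29.103 i$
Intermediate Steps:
$z = 2 + 11 i \sqrt{7}$ ($z = 2 + \sqrt{-1028 + 181} = 2 + \sqrt{-847} = 2 + 11 i \sqrt{7} \approx 2.0 + 29.103 i$)
$T{\left(k \right)} = \frac{4}{43} + \frac{k}{43}$ ($T{\left(k \right)} = \left(k + 4\right) \frac{1}{43} = \left(4 + k\right) \frac{1}{43} = \frac{4}{43} + \frac{k}{43}$)
$\left(2503 + T{\left(C \right)}\right) + z = \left(2503 + \left(\frac{4}{43} + \frac{1}{43} \left(-30\right)\right)\right) + \left(2 + 11 i \sqrt{7}\right) = \left(2503 + \left(\frac{4}{43} - \frac{30}{43}\right)\right) + \left(2 + 11 i \sqrt{7}\right) = \left(2503 - \frac{26}{43}\right) + \left(2 + 11 i \sqrt{7}\right) = \frac{107603}{43} + \left(2 + 11 i \sqrt{7}\right) = \frac{107689}{43} + 11 i \sqrt{7}$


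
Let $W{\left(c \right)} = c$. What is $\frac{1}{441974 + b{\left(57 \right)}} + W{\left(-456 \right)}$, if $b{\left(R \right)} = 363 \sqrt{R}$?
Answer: $- \frac{89072078222434}{195333505843} - \frac{363 \sqrt{57}}{195333505843} \approx -456.0$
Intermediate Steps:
$\frac{1}{441974 + b{\left(57 \right)}} + W{\left(-456 \right)} = \frac{1}{441974 + 363 \sqrt{57}} - 456 = -456 + \frac{1}{441974 + 363 \sqrt{57}}$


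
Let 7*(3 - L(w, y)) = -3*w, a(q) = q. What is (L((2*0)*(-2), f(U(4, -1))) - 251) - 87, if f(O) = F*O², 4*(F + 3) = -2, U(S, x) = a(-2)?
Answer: -335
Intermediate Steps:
U(S, x) = -2
F = -7/2 (F = -3 + (¼)*(-2) = -3 - ½ = -7/2 ≈ -3.5000)
f(O) = -7*O²/2
L(w, y) = 3 + 3*w/7 (L(w, y) = 3 - (-3)*w/7 = 3 + 3*w/7)
(L((2*0)*(-2), f(U(4, -1))) - 251) - 87 = ((3 + 3*((2*0)*(-2))/7) - 251) - 87 = ((3 + 3*(0*(-2))/7) - 251) - 87 = ((3 + (3/7)*0) - 251) - 87 = ((3 + 0) - 251) - 87 = (3 - 251) - 87 = -248 - 87 = -335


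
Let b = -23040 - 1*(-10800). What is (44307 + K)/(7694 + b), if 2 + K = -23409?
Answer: -10448/2273 ≈ -4.5966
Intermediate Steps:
b = -12240 (b = -23040 + 10800 = -12240)
K = -23411 (K = -2 - 23409 = -23411)
(44307 + K)/(7694 + b) = (44307 - 23411)/(7694 - 12240) = 20896/(-4546) = 20896*(-1/4546) = -10448/2273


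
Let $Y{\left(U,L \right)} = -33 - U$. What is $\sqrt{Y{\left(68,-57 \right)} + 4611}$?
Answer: $\sqrt{4510} \approx 67.156$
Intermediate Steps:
$\sqrt{Y{\left(68,-57 \right)} + 4611} = \sqrt{\left(-33 - 68\right) + 4611} = \sqrt{-101 + 4611} = \sqrt{4510}$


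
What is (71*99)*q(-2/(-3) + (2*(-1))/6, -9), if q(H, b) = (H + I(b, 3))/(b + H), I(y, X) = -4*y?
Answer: -766161/26 ≈ -29468.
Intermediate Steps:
q(H, b) = (H - 4*b)/(H + b) (q(H, b) = (H - 4*b)/(b + H) = (H - 4*b)/(H + b))
(71*99)*q(-2/(-3) + (2*(-1))/6, -9) = (71*99)*(((-2/(-3) + (2*(-1))/6) - 4*(-9))/((-2/(-3) + (2*(-1))/6) - 9)) = 7029*(((-2*(-⅓) - 2*⅙) + 36)/((-2*(-⅓) - 2*⅙) - 9)) = 7029*(((⅔ - ⅓) + 36)/((⅔ - ⅓) - 9)) = 7029*((⅓ + 36)/(⅓ - 9)) = 7029*((109/3)/(-26/3)) = 7029*(-3/26*109/3) = 7029*(-109/26) = -766161/26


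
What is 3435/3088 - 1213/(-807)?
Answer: 6517789/2492016 ≈ 2.6155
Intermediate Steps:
3435/3088 - 1213/(-807) = 3435*(1/3088) - 1213*(-1/807) = 3435/3088 + 1213/807 = 6517789/2492016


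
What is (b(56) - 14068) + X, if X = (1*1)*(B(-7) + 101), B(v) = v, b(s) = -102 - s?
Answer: -14132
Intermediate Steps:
X = 94 (X = (1*1)*(-7 + 101) = 1*94 = 94)
(b(56) - 14068) + X = ((-102 - 1*56) - 14068) + 94 = ((-102 - 56) - 14068) + 94 = (-158 - 14068) + 94 = -14226 + 94 = -14132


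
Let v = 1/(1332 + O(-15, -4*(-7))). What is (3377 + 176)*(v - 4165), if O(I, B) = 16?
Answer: -19948030707/1348 ≈ -1.4798e+7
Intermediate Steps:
v = 1/1348 (v = 1/(1332 + 16) = 1/1348 ≈ 0.00074184)
(3377 + 176)*(v - 4165) = (3377 + 176)*(1/1348 - 4165) = 3553*(-5614419/1348) = -19948030707/1348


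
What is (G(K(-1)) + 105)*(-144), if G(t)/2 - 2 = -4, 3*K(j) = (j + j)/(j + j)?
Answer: -14544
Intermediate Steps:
K(j) = ⅓ (K(j) = ((j + j)/(j + j))/3 = ((2*j)/((2*j)))/3 = ((2*j)*(1/(2*j)))/3 = (⅓)*1 = ⅓)
G(t) = -4 (G(t) = 4 + 2*(-4) = 4 - 8 = -4)
(G(K(-1)) + 105)*(-144) = (-4 + 105)*(-144) = 101*(-144) = -14544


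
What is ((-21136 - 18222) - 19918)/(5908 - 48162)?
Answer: 29638/21127 ≈ 1.4028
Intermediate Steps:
((-21136 - 18222) - 19918)/(5908 - 48162) = (-39358 - 19918)/(-42254) = -59276*(-1/42254) = 29638/21127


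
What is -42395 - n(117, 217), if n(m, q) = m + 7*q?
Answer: -44031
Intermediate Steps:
-42395 - n(117, 217) = -42395 - (117 + 7*217) = -42395 - (117 + 1519) = -42395 - 1*1636 = -42395 - 1636 = -44031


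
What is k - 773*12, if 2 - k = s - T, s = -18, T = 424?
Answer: -8832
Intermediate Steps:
k = 444 (k = 2 - (-18 - 1*424) = 2 - (-18 - 424) = 2 - 1*(-442) = 2 + 442 = 444)
k - 773*12 = 444 - 773*12 = 444 - 9276 = -8832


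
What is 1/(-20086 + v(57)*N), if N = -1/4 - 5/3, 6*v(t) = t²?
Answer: -8/168991 ≈ -4.7340e-5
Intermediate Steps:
v(t) = t²/6
N = -23/12 (N = -1*¼ - 5*⅓ = -¼ - 5/3 = -23/12 ≈ -1.9167)
1/(-20086 + v(57)*N) = 1/(-20086 + ((⅙)*57²)*(-23/12)) = 1/(-20086 + ((⅙)*3249)*(-23/12)) = 1/(-20086 + (1083/2)*(-23/12)) = 1/(-20086 - 8303/8) = 1/(-168991/8) = -8/168991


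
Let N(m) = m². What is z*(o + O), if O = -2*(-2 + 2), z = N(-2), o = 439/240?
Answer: 439/60 ≈ 7.3167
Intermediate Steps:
o = 439/240 (o = 439*(1/240) = 439/240 ≈ 1.8292)
z = 4 (z = (-2)² = 4)
O = 0 (O = -2*0 = 0)
z*(o + O) = 4*(439/240 + 0) = 4*(439/240) = 439/60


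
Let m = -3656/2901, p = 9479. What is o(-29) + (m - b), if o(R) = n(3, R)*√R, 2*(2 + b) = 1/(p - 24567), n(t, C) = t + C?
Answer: 64760597/87540576 - 26*I*√29 ≈ 0.73978 - 140.01*I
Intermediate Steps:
n(t, C) = C + t
b = -60353/30176 (b = -2 + 1/(2*(9479 - 24567)) = -2 + (½)/(-15088) = -2 + (½)*(-1/15088) = -2 - 1/30176 = -60353/30176 ≈ -2.0000)
m = -3656/2901 (m = -3656*1/2901 = -3656/2901 ≈ -1.2603)
o(R) = √R*(3 + R) (o(R) = (R + 3)*√R = (3 + R)*√R = √R*(3 + R))
o(-29) + (m - b) = √(-29)*(3 - 29) + (-3656/2901 - 1*(-60353/30176)) = (I*√29)*(-26) + (-3656/2901 + 60353/30176) = -26*I*√29 + 64760597/87540576 = 64760597/87540576 - 26*I*√29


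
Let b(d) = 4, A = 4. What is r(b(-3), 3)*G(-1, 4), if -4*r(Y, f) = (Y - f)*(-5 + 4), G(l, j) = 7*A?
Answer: 7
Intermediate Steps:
G(l, j) = 28 (G(l, j) = 7*4 = 28)
r(Y, f) = -f/4 + Y/4 (r(Y, f) = -(Y - f)*(-5 + 4)/4 = -(Y - f)*(-1)/4 = -(f - Y)/4 = -f/4 + Y/4)
r(b(-3), 3)*G(-1, 4) = (-¼*3 + (¼)*4)*28 = (-¾ + 1)*28 = (¼)*28 = 7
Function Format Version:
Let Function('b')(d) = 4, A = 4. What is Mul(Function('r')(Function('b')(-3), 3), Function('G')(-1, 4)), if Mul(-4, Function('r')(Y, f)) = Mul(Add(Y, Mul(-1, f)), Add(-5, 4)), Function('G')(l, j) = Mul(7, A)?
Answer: 7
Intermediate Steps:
Function('G')(l, j) = 28 (Function('G')(l, j) = Mul(7, 4) = 28)
Function('r')(Y, f) = Add(Mul(Rational(-1, 4), f), Mul(Rational(1, 4), Y)) (Function('r')(Y, f) = Mul(Rational(-1, 4), Mul(Add(Y, Mul(-1, f)), Add(-5, 4))) = Mul(Rational(-1, 4), Mul(Add(Y, Mul(-1, f)), -1)) = Mul(Rational(-1, 4), Add(f, Mul(-1, Y))) = Add(Mul(Rational(-1, 4), f), Mul(Rational(1, 4), Y)))
Mul(Function('r')(Function('b')(-3), 3), Function('G')(-1, 4)) = Mul(Add(Mul(Rational(-1, 4), 3), Mul(Rational(1, 4), 4)), 28) = Mul(Add(Rational(-3, 4), 1), 28) = Mul(Rational(1, 4), 28) = 7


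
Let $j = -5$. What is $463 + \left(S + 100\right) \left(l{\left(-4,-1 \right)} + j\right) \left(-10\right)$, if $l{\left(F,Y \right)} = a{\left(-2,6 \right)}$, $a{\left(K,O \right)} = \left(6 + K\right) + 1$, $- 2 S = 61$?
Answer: $463$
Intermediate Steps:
$S = - \frac{61}{2}$ ($S = \left(- \frac{1}{2}\right) 61 = - \frac{61}{2} \approx -30.5$)
$a{\left(K,O \right)} = 7 + K$
$l{\left(F,Y \right)} = 5$ ($l{\left(F,Y \right)} = 7 - 2 = 5$)
$463 + \left(S + 100\right) \left(l{\left(-4,-1 \right)} + j\right) \left(-10\right) = 463 + \left(- \frac{61}{2} + 100\right) \left(5 - 5\right) \left(-10\right) = 463 + \frac{139 \cdot 0 \left(-10\right)}{2} = 463 + \frac{139}{2} \cdot 0 = 463 + 0 = 463$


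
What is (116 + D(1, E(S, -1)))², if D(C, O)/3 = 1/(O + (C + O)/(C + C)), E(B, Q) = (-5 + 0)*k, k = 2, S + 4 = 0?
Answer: 11276164/841 ≈ 13408.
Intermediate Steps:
S = -4 (S = -4 + 0 = -4)
E(B, Q) = -10 (E(B, Q) = (-5 + 0)*2 = -5*2 = -10)
D(C, O) = 3/(O + (C + O)/(2*C)) (D(C, O) = 3/(O + (C + O)/(C + C)) = 3/(O + (C + O)/((2*C))) = 3/(O + (C + O)*(1/(2*C))) = 3/(O + (C + O)/(2*C)))
(116 + D(1, E(S, -1)))² = (116 + 6*1/(1 - 10 + 2*1*(-10)))² = (116 + 6*1/(1 - 10 - 20))² = (116 + 6*1/(-29))² = (116 + 6*1*(-1/29))² = (116 - 6/29)² = (3358/29)² = 11276164/841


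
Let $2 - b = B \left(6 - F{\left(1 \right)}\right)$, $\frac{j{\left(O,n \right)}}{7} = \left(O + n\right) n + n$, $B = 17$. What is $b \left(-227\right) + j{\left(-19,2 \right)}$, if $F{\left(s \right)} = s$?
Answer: $18617$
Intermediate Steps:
$j{\left(O,n \right)} = 7 n + 7 n \left(O + n\right)$ ($j{\left(O,n \right)} = 7 \left(\left(O + n\right) n + n\right) = 7 \left(n \left(O + n\right) + n\right) = 7 \left(n + n \left(O + n\right)\right) = 7 n + 7 n \left(O + n\right)$)
$b = -83$ ($b = 2 - 17 \left(6 - 1\right) = 2 - 17 \cdot 5 = 2 - 85 = -83$)
$b \left(-227\right) + j{\left(-19,2 \right)} = \left(-83\right) \left(-227\right) + 7 \cdot 2 \left(1 - 19 + 2\right) = 18841 + 7 \cdot 2 \left(-16\right) = 18841 - 224 = 18617$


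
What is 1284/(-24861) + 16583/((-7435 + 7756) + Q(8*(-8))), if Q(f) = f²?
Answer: 19361835/5229097 ≈ 3.7027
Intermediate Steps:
1284/(-24861) + 16583/((-7435 + 7756) + Q(8*(-8))) = 1284/(-24861) + 16583/((-7435 + 7756) + (8*(-8))²) = 1284*(-1/24861) + 16583/(321 + (-64)²) = -428/8287 + 16583/(321 + 4096) = -428/8287 + 16583/4417 = -428/8287 + 16583*(1/4417) = -428/8287 + 2369/631 = 19361835/5229097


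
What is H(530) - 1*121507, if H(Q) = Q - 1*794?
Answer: -121771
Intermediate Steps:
H(Q) = -794 + Q (H(Q) = Q - 794 = -794 + Q)
H(530) - 1*121507 = (-794 + 530) - 1*121507 = -264 - 121507 = -121771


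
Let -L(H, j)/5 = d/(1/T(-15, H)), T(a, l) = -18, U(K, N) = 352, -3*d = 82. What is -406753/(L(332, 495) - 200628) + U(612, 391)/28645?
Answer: 11722926661/5817455760 ≈ 2.0151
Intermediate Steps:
d = -82/3 (d = -⅓*82 = -82/3 ≈ -27.333)
L(H, j) = -2460 (L(H, j) = -(-410)/(3*(1/(-18))) = -(-410)/(3*(-1/18)) = -(-410)*(-18)/3 = -5*492 = -2460)
-406753/(L(332, 495) - 200628) + U(612, 391)/28645 = -406753/(-2460 - 200628) + 352/28645 = -406753/(-203088) + 352*(1/28645) = -406753*(-1/203088) + 352/28645 = 406753/203088 + 352/28645 = 11722926661/5817455760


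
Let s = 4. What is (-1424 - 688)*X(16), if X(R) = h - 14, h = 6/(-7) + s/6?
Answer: 209792/7 ≈ 29970.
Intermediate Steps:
h = -4/21 (h = 6/(-7) + 4/6 = 6*(-1/7) + 4*(1/6) = -6/7 + 2/3 = -4/21 ≈ -0.19048)
X(R) = -298/21 (X(R) = -4/21 - 14 = -298/21)
(-1424 - 688)*X(16) = (-1424 - 688)*(-298/21) = -2112*(-298/21) = 209792/7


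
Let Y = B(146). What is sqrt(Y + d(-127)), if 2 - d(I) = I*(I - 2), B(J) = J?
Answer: I*sqrt(16235) ≈ 127.42*I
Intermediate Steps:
Y = 146
d(I) = 2 - I*(-2 + I) (d(I) = 2 - I*(I - 2) = 2 - I*(-2 + I))
sqrt(Y + d(-127)) = sqrt(146 + (2 - 1*(-127)**2 + 2*(-127))) = sqrt(146 + (2 - 1*16129 - 254)) = sqrt(146 + (2 - 16129 - 254)) = sqrt(146 - 16381) = sqrt(-16235) = I*sqrt(16235)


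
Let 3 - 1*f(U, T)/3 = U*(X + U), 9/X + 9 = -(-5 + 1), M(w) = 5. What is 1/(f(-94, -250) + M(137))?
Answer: -5/135008 ≈ -3.7035e-5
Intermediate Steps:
X = -9/5 (X = 9/(-9 - (-5 + 1)) = 9/(-9 - 1*(-4)) = 9/(-9 + 4) = 9/(-5) = 9*(-⅕) = -9/5 ≈ -1.8000)
f(U, T) = 9 - 3*U*(-9/5 + U)
1/(f(-94, -250) + M(137)) = 1/((9 - 3*(-94)² + (27/5)*(-94)) + 5) = 1/((9 - 3*8836 - 2538/5) + 5) = 1/((9 - 26508 - 2538/5) + 5) = 1/(-135033/5 + 5) = 1/(-135008/5) = -5/135008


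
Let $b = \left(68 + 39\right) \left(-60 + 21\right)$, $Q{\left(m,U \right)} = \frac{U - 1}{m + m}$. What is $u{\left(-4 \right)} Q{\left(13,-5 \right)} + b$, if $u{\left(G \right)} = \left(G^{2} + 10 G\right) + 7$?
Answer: $- \frac{54198}{13} \approx -4169.1$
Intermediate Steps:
$u{\left(G \right)} = 7 + G^{2} + 10 G$
$Q{\left(m,U \right)} = \frac{-1 + U}{2 m}$
$b = -4173$ ($b = 107 \left(-39\right) = -4173$)
$u{\left(-4 \right)} Q{\left(13,-5 \right)} + b = \left(7 + \left(-4\right)^{2} + 10 \left(-4\right)\right) \frac{-1 - 5}{2 \cdot 13} - 4173 = \left(7 + 16 - 40\right) \frac{1}{2} \cdot \frac{1}{13} \left(-6\right) - 4173 = \left(-17\right) \left(- \frac{3}{13}\right) - 4173 = \frac{51}{13} - 4173 = - \frac{54198}{13}$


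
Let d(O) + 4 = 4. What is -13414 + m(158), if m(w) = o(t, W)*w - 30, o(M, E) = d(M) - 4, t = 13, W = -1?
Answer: -14076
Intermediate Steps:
d(O) = 0 (d(O) = -4 + 4 = 0)
o(M, E) = -4 (o(M, E) = 0 - 4 = -4)
m(w) = -30 - 4*w (m(w) = -4*w - 30 = -30 - 4*w)
-13414 + m(158) = -13414 + (-30 - 4*158) = -13414 + (-30 - 632) = -13414 - 662 = -14076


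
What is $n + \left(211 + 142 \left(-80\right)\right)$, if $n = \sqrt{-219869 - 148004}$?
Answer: $-11149 + i \sqrt{367873} \approx -11149.0 + 606.53 i$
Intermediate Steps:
$n = i \sqrt{367873}$ ($n = \sqrt{-367873} = i \sqrt{367873} \approx 606.53 i$)
$n + \left(211 + 142 \left(-80\right)\right) = i \sqrt{367873} + \left(211 + 142 \left(-80\right)\right) = i \sqrt{367873} + \left(211 - 11360\right) = i \sqrt{367873} - 11149 = -11149 + i \sqrt{367873}$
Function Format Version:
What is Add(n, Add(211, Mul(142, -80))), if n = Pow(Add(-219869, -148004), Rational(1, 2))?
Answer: Add(-11149, Mul(I, Pow(367873, Rational(1, 2)))) ≈ Add(-11149., Mul(606.53, I))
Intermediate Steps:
n = Mul(I, Pow(367873, Rational(1, 2))) (n = Pow(-367873, Rational(1, 2)) = Mul(I, Pow(367873, Rational(1, 2))) ≈ Mul(606.53, I))
Add(n, Add(211, Mul(142, -80))) = Add(Mul(I, Pow(367873, Rational(1, 2))), Add(211, Mul(142, -80))) = Add(Mul(I, Pow(367873, Rational(1, 2))), Add(211, -11360)) = Add(Mul(I, Pow(367873, Rational(1, 2))), -11149) = Add(-11149, Mul(I, Pow(367873, Rational(1, 2))))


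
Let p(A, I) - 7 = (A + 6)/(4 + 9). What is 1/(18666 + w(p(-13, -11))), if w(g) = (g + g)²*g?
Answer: 2197/43380018 ≈ 5.0645e-5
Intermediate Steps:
p(A, I) = 97/13 + A/13 (p(A, I) = 7 + (A + 6)/(4 + 9) = 7 + (6 + A)/13 = 7 + (6 + A)*(1/13) = 7 + (6/13 + A/13) = 97/13 + A/13)
w(g) = 4*g³ (w(g) = (2*g)²*g = (4*g²)*g = 4*g³)
1/(18666 + w(p(-13, -11))) = 1/(18666 + 4*(97/13 + (1/13)*(-13))³) = 1/(18666 + 4*(97/13 - 1)³) = 1/(18666 + 4*(84/13)³) = 1/(18666 + 4*(592704/2197)) = 1/(18666 + 2370816/2197) = 1/(43380018/2197) = 2197/43380018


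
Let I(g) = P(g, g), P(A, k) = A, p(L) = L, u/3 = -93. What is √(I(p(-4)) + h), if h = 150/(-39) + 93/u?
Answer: I*√12441/39 ≈ 2.86*I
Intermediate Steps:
u = -279 (u = 3*(-93) = -279)
I(g) = g
h = -163/39 (h = 150/(-39) + 93/(-279) = 150*(-1/39) + 93*(-1/279) = -50/13 - ⅓ = -163/39 ≈ -4.1795)
√(I(p(-4)) + h) = √(-4 - 163/39) = √(-319/39) = I*√12441/39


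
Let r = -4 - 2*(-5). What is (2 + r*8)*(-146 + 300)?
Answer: 7700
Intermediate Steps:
r = 6 (r = -4 + 10 = 6)
(2 + r*8)*(-146 + 300) = (2 + 6*8)*(-146 + 300) = (2 + 48)*154 = 50*154 = 7700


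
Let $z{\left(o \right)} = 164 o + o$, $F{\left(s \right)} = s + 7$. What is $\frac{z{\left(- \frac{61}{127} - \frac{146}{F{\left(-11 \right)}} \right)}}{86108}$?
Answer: $\frac{137235}{1988312} \approx 0.069021$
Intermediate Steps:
$F{\left(s \right)} = 7 + s$
$z{\left(o \right)} = 165 o$
$\frac{z{\left(- \frac{61}{127} - \frac{146}{F{\left(-11 \right)}} \right)}}{86108} = \frac{165 \left(- \frac{61}{127} - \frac{146}{7 - 11}\right)}{86108} = 165 \left(\left(-61\right) \frac{1}{127} - \frac{146}{-4}\right) \frac{1}{86108} = 165 \left(- \frac{61}{127} - - \frac{73}{2}\right) \frac{1}{86108} = 165 \left(- \frac{61}{127} + \frac{73}{2}\right) \frac{1}{86108} = 165 \cdot \frac{9149}{254} \cdot \frac{1}{86108} = \frac{1509585}{254} \cdot \frac{1}{86108} = \frac{137235}{1988312}$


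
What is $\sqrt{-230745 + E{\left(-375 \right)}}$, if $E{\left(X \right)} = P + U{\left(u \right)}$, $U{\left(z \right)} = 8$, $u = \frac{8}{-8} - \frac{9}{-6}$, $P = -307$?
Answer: $2 i \sqrt{57761} \approx 480.67 i$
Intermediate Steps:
$u = \frac{1}{2}$ ($u = 8 \left(- \frac{1}{8}\right) - - \frac{3}{2} = -1 + \frac{3}{2} = \frac{1}{2} \approx 0.5$)
$E{\left(X \right)} = -299$ ($E{\left(X \right)} = -307 + 8 = -299$)
$\sqrt{-230745 + E{\left(-375 \right)}} = \sqrt{-230745 - 299} = \sqrt{-231044} = 2 i \sqrt{57761}$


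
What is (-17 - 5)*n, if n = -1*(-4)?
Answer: -88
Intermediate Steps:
n = 4
(-17 - 5)*n = (-17 - 5)*4 = -22*4 = -88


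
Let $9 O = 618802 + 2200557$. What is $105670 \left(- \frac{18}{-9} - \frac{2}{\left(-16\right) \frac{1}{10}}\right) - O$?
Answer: $\frac{542977}{18} \approx 30165.0$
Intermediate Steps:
$O = \frac{2819359}{9}$ ($O = \frac{618802 + 2200557}{9} = \frac{1}{9} \cdot 2819359 = \frac{2819359}{9} \approx 3.1326 \cdot 10^{5}$)
$105670 \left(- \frac{18}{-9} - \frac{2}{\left(-16\right) \frac{1}{10}}\right) - O = 105670 \left(- \frac{18}{-9} - \frac{2}{\left(-16\right) \frac{1}{10}}\right) - \frac{2819359}{9} = 105670 \left(\left(-18\right) \left(- \frac{1}{9}\right) - \frac{2}{\left(-16\right) \frac{1}{10}}\right) - \frac{2819359}{9} = 105670 \left(2 - \frac{2}{- \frac{8}{5}}\right) - \frac{2819359}{9} = 105670 \left(2 - - \frac{5}{4}\right) - \frac{2819359}{9} = 105670 \left(2 + \frac{5}{4}\right) - \frac{2819359}{9} = 105670 \cdot \frac{13}{4} - \frac{2819359}{9} = \frac{686855}{2} - \frac{2819359}{9} = \frac{542977}{18}$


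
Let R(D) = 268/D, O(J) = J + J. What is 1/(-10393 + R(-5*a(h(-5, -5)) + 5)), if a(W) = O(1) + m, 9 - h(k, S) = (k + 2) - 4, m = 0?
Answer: -5/52233 ≈ -9.5725e-5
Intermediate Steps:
O(J) = 2*J
h(k, S) = 11 - k (h(k, S) = 9 - ((k + 2) - 4) = 9 - ((2 + k) - 4) = 9 - (-2 + k) = 9 + (2 - k) = 11 - k)
a(W) = 2 (a(W) = 2*1 + 0 = 2 + 0 = 2)
1/(-10393 + R(-5*a(h(-5, -5)) + 5)) = 1/(-10393 + 268/(-5*2 + 5)) = 1/(-10393 + 268/(-10 + 5)) = 1/(-10393 + 268/(-5)) = 1/(-10393 + 268*(-⅕)) = 1/(-10393 - 268/5) = 1/(-52233/5) = -5/52233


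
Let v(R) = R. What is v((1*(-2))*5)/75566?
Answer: -5/37783 ≈ -0.00013233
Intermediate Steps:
v((1*(-2))*5)/75566 = ((1*(-2))*5)/75566 = -2*5*(1/75566) = -10*1/75566 = -5/37783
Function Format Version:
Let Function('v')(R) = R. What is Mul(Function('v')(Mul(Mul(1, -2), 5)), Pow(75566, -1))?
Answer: Rational(-5, 37783) ≈ -0.00013233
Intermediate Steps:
Mul(Function('v')(Mul(Mul(1, -2), 5)), Pow(75566, -1)) = Mul(Mul(Mul(1, -2), 5), Pow(75566, -1)) = Mul(Mul(-2, 5), Rational(1, 75566)) = Mul(-10, Rational(1, 75566)) = Rational(-5, 37783)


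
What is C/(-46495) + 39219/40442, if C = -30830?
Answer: 614062853/376070158 ≈ 1.6328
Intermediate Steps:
C/(-46495) + 39219/40442 = -30830/(-46495) + 39219/40442 = -30830*(-1/46495) + 39219*(1/40442) = 6166/9299 + 39219/40442 = 614062853/376070158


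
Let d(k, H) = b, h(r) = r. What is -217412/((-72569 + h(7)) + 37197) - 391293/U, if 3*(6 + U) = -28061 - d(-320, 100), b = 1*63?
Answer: 47632639339/995241830 ≈ 47.860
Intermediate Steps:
b = 63
d(k, H) = 63
U = -28142/3 (U = -6 + (-28061 - 1*63)/3 = -6 + (-28061 - 63)/3 = -6 + (⅓)*(-28124) = -6 - 28124/3 = -28142/3 ≈ -9380.7)
-217412/((-72569 + h(7)) + 37197) - 391293/U = -217412/((-72569 + 7) + 37197) - 391293/(-28142/3) = -217412/(-72562 + 37197) - 391293*(-3/28142) = -217412/(-35365) + 1173879/28142 = -217412*(-1/35365) + 1173879/28142 = 217412/35365 + 1173879/28142 = 47632639339/995241830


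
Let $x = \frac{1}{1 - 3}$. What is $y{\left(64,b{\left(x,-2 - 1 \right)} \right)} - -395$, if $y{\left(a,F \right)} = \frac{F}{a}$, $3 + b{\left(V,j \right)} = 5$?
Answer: $\frac{12641}{32} \approx 395.03$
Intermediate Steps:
$x = - \frac{1}{2}$ ($x = \frac{1}{-2} = - \frac{1}{2} \approx -0.5$)
$b{\left(V,j \right)} = 2$ ($b{\left(V,j \right)} = -3 + 5 = 2$)
$y{\left(64,b{\left(x,-2 - 1 \right)} \right)} - -395 = \frac{2}{64} - -395 = 2 \cdot \frac{1}{64} + 395 = \frac{1}{32} + 395 = \frac{12641}{32}$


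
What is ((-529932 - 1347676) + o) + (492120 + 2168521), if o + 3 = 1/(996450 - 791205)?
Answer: 160712992351/205245 ≈ 7.8303e+5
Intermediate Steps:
o = -615734/205245 (o = -3 + 1/(996450 - 791205) = -3 + 1/205245 = -615734/205245 ≈ -3.0000)
((-529932 - 1347676) + o) + (492120 + 2168521) = ((-529932 - 1347676) - 615734/205245) + (492120 + 2168521) = (-1877608 - 615734/205245) + 2660641 = -385370269694/205245 + 2660641 = 160712992351/205245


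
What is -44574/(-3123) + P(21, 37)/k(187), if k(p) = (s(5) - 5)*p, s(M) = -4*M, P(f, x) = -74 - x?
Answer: 69576701/4866675 ≈ 14.297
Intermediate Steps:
k(p) = -25*p (k(p) = (-4*5 - 5)*p = (-20 - 5)*p = -25*p)
-44574/(-3123) + P(21, 37)/k(187) = -44574/(-3123) + (-74 - 1*37)/((-25*187)) = -44574*(-1/3123) + (-74 - 37)/(-4675) = 14858/1041 - 111*(-1/4675) = 14858/1041 + 111/4675 = 69576701/4866675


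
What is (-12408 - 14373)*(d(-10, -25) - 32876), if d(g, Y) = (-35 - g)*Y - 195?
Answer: 868936326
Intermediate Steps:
d(g, Y) = -195 + Y*(-35 - g) (d(g, Y) = Y*(-35 - g) - 195 = -195 + Y*(-35 - g))
(-12408 - 14373)*(d(-10, -25) - 32876) = (-12408 - 14373)*((-195 - 35*(-25) - 1*(-25)*(-10)) - 32876) = -26781*((-195 + 875 - 250) - 32876) = -26781*(430 - 32876) = -26781*(-32446) = 868936326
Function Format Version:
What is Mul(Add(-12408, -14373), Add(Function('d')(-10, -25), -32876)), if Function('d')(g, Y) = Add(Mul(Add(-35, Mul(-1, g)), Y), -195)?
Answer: 868936326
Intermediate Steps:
Function('d')(g, Y) = Add(-195, Mul(Y, Add(-35, Mul(-1, g)))) (Function('d')(g, Y) = Add(Mul(Y, Add(-35, Mul(-1, g))), -195) = Add(-195, Mul(Y, Add(-35, Mul(-1, g)))))
Mul(Add(-12408, -14373), Add(Function('d')(-10, -25), -32876)) = Mul(Add(-12408, -14373), Add(Add(-195, Mul(-35, -25), Mul(-1, -25, -10)), -32876)) = Mul(-26781, Add(Add(-195, 875, -250), -32876)) = Mul(-26781, Add(430, -32876)) = Mul(-26781, -32446) = 868936326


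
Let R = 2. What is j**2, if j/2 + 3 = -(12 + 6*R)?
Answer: 2916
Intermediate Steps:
j = -54 (j = -6 + 2*(-6/(1/(2 + 2))) = -6 + 2*(-6/(1/4)) = -6 + 2*(-6/1/4) = -6 + 2*(-6*4) = -6 + 2*(-24) = -6 - 48 = -54)
j**2 = (-54)**2 = 2916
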